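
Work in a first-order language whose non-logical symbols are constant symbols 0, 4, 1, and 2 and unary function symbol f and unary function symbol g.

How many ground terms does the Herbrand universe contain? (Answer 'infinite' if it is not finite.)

infinite

The signature has at least one function symbol (f, arity 1) and at least one constant (0).
Iterating f gives infinitely many distinct ground terms: 0, f(0), f(f(0)), ...
So the Herbrand universe is infinite.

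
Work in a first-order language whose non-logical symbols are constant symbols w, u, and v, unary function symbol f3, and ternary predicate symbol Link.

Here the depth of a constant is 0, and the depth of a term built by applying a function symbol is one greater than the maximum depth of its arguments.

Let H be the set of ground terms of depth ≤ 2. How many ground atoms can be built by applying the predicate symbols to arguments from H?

729

First count ground terms of depth ≤ 2.
Let N_k count ground terms of depth at most k. Each non-constant term of depth ≤ k is some function symbol applied to depth-≤(k−1) arguments, giving N_k = 3 + N_{k-1}.
N_0 = 3
N_1 = 3 + 3 = 6
N_2 = 3 + 6 = 9
So |H| = 9.
For each predicate symbol, the number of ground atoms is |H| raised to its arity; summing:
  Link: 9^3 = 729
Total ground atoms: 729.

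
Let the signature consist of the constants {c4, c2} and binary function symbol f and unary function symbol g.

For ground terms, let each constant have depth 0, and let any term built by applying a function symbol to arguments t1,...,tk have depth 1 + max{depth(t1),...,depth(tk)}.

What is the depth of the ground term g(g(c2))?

2

depth(g(c2)) = 1 + depth(c2) = 1 + 0 = 1
depth(g(g(c2))) = 1 + depth(g(c2)) = 1 + 1 = 2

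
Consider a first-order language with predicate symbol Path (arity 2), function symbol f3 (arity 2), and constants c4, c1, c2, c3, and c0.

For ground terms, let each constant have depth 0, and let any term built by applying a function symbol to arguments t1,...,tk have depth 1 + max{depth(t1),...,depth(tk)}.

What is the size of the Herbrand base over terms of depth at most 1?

900

First count ground terms of depth ≤ 1.
Let N_k count ground terms of depth at most k. Each non-constant term of depth ≤ k is some function symbol applied to depth-≤(k−1) arguments, giving N_k = 5 + N_{k-1}^2.
N_0 = 5
N_1 = 5 + 5^2 = 30
So |H| = 30.
Ground atoms are formed by filling each argument slot of a predicate with a term from H, so an r-ary predicate gives |H|^r atoms:
  Path: 30^2 = 900
Total ground atoms: 900.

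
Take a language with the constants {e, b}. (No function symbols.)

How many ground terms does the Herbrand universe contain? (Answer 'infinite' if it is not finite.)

2

There are no function symbols, so every ground term is one of the 2 constants.
The Herbrand universe is {e, b}, which is finite with 2 elements.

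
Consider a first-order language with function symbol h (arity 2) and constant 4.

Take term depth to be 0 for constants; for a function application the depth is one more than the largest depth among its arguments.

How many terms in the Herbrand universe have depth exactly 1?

1

Write N_k for the number of ground terms of depth ≤ k. A term of depth ≤ k is either a constant or a function symbol applied to arguments of depth ≤ k−1, so N_k = 1 + N_{k-1}^2.
N_0 = 1
N_1 = 1 + 1^2 = 2
Terms of depth exactly 1: N_1 − N_0 = 2 − 1 = 1.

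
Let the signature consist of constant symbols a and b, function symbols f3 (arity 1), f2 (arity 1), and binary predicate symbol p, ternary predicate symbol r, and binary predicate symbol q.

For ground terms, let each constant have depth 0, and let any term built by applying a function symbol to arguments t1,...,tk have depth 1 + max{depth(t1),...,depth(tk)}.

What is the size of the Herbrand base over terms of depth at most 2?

3136

First count ground terms of depth ≤ 2.
Let N_k = |{terms of depth ≤ k}|. Then N_0 = 2 and N_k = 2 + N_{k-1} + N_{k-1} for k ≥ 1 (one summand per function symbol, arity giving the exponent).
N_0 = 2
N_1 = 2 + 2 + 2 = 6
N_2 = 2 + 6 + 6 = 14
So |H| = 14.
Each predicate of arity r yields |H|^r ground atoms (one per choice of an r-tuple from H):
  p: 14^2 = 196;  r: 14^3 = 2744;  q: 14^2 = 196
Total ground atoms: 196 + 2744 + 196 = 3136.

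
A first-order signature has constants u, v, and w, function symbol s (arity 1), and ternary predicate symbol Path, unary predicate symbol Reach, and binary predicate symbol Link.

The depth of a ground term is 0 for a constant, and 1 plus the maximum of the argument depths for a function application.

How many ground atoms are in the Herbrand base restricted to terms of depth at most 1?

258

First count ground terms of depth ≤ 1.
Write N_k for the number of ground terms of depth ≤ k. A term of depth ≤ k is either a constant or a function symbol applied to arguments of depth ≤ k−1, so N_k = 3 + N_{k-1}.
N_0 = 3
N_1 = 3 + 3 = 6
Explicitly: u, v, w, s(u), s(v), s(w).
So |H| = 6.
Ground atoms are formed by filling each argument slot of a predicate with a term from H, so an r-ary predicate gives |H|^r atoms:
  Path: 6^3 = 216;  Reach: 6;  Link: 6^2 = 36
Total ground atoms: 216 + 6 + 36 = 258.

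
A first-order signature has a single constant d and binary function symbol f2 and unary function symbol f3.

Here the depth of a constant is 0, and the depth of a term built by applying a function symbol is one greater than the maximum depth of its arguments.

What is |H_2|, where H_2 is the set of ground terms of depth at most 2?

Count level by level. With function symbols f2/2, f3/1, the terms of depth ≤ k are the 1 constant together with each function applied to depth-≤(k−1) tuples, so N_k = 1 + N_{k-1}^2 + N_{k-1}.
N_0 = 1
N_1 = 1 + 1^2 + 1 = 3
N_2 = 1 + 3^2 + 3 = 13

13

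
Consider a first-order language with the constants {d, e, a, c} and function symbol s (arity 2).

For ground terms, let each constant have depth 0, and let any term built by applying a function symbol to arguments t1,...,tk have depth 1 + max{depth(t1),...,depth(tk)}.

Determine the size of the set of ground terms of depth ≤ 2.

404

Let N_k = |{terms of depth ≤ k}|. Then N_0 = 4 and N_k = 4 + N_{k-1}^2 for k ≥ 1 (one summand per function symbol, arity giving the exponent).
N_0 = 4
N_1 = 4 + 4^2 = 20
N_2 = 4 + 20^2 = 404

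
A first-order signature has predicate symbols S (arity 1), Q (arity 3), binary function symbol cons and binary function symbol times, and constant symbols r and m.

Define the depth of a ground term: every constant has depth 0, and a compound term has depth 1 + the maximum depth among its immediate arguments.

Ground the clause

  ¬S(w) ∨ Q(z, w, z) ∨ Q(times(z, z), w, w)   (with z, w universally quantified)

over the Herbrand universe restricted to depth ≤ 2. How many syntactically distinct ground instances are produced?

40804

Ground terms of depth ≤ 2:
  Count level by level. With function symbols cons/2, times/2, the terms of depth ≤ k are the 2 constants together with each function applied to depth-≤(k−1) tuples, so N_k = 2 + N_{k-1}^2 + N_{k-1}^2.
  N_0 = 2
  N_1 = 2 + 2^2 + 2^2 = 10
  N_2 = 2 + 10^2 + 10^2 = 202
So there are 202 ground terms available for substitution.
Each of z, w ranges independently over the available ground terms, and distinct assignments produce distinct instances.
Number of ground instances = 202^2 = 40804.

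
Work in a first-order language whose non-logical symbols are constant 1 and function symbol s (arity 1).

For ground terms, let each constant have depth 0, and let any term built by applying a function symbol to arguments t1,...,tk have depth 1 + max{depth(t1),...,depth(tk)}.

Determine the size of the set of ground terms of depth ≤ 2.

Count level by level. With function symbols s/1, the terms of depth ≤ k are the 1 constant together with each function applied to depth-≤(k−1) tuples, so N_k = 1 + N_{k-1}.
N_0 = 1
N_1 = 1 + 1 = 2
N_2 = 1 + 2 = 3

3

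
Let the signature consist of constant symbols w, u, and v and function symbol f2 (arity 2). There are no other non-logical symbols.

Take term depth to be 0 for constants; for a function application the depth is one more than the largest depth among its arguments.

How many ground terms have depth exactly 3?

21465

Write N_k for the number of ground terms of depth ≤ k. A term of depth ≤ k is either a constant or a function symbol applied to arguments of depth ≤ k−1, so N_k = 3 + N_{k-1}^2.
N_0 = 3
N_1 = 3 + 3^2 = 12
N_2 = 3 + 12^2 = 147
N_3 = 3 + 147^2 = 21612
Terms of depth exactly 3: N_3 − N_2 = 21612 − 147 = 21465.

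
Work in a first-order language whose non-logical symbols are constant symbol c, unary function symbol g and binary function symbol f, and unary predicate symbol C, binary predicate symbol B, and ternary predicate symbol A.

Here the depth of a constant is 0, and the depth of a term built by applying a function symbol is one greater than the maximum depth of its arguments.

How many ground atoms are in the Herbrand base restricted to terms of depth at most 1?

First count ground terms of depth ≤ 1.
Let N_k = |{terms of depth ≤ k}|. Then N_0 = 1 and N_k = 1 + N_{k-1} + N_{k-1}^2 for k ≥ 1 (one summand per function symbol, arity giving the exponent).
N_0 = 1
N_1 = 1 + 1 + 1^2 = 3
Explicitly: c, g(c), f(c, c).
So |H| = 3.
A ground atom is a predicate applied to a tuple of terms from H, so the count is the sum over predicates of |H|^arity:
  C: 3;  B: 3^2 = 9;  A: 3^3 = 27
Total ground atoms: 3 + 9 + 27 = 39.

39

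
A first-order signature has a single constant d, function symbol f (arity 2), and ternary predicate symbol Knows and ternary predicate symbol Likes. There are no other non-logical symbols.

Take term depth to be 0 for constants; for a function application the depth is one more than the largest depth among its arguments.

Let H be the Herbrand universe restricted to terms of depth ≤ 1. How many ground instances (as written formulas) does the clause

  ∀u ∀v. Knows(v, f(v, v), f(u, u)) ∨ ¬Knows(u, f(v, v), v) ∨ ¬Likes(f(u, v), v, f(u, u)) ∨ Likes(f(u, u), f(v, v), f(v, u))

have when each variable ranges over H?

Ground terms of depth ≤ 1:
  Let N_k = |{terms of depth ≤ k}|. Then N_0 = 1 and N_k = 1 + N_{k-1}^2 for k ≥ 1 (one summand per function symbol, arity giving the exponent).
  N_0 = 1
  N_1 = 1 + 1^2 = 2
  Explicitly: d, f(d, d).
So there are 2 ground terms available for substitution.
Each of u, v ranges independently over the available ground terms, and distinct assignments produce distinct instances.
Number of ground instances = 2^2 = 4.

4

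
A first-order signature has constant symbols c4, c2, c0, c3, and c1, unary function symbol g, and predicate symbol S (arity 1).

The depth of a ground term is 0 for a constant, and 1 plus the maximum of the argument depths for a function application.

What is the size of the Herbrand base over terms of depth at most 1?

First count ground terms of depth ≤ 1.
Write N_k for the number of ground terms of depth ≤ k. A term of depth ≤ k is either a constant or a function symbol applied to arguments of depth ≤ k−1, so N_k = 5 + N_{k-1}.
N_0 = 5
N_1 = 5 + 5 = 10
So |H| = 10.
A ground atom is a predicate applied to a tuple of terms from H, so the count is the sum over predicates of |H|^arity:
  S: 10
Total ground atoms: 10.

10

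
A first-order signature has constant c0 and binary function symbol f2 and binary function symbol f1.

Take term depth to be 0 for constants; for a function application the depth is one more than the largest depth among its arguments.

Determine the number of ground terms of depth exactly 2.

Let N_k = |{terms of depth ≤ k}|. Then N_0 = 1 and N_k = 1 + N_{k-1}^2 + N_{k-1}^2 for k ≥ 1 (one summand per function symbol, arity giving the exponent).
N_0 = 1
N_1 = 1 + 1^2 + 1^2 = 3
N_2 = 1 + 3^2 + 3^2 = 19
Terms of depth exactly 2: N_2 − N_1 = 19 − 3 = 16.

16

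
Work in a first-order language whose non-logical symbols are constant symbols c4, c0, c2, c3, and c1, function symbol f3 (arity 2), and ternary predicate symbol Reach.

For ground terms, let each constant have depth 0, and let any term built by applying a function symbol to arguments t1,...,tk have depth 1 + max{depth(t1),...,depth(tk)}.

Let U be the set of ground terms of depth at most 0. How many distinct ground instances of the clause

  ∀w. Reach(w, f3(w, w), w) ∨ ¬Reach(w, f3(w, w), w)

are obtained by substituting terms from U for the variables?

Ground terms of depth ≤ 0:
  If N_k denotes the number of depth-≤k ground terms, the 5 constants give N_0 = 5, and each function symbol of arity r contributes N_{k-1}^r new terms at level k: N_k = 5 + N_{k-1}^2.
  N_0 = 5
So there are 5 ground terms available for substitution.
The variable w ranges independently over the available ground terms, and distinct assignments produce distinct instances.
Number of ground instances = 5.

5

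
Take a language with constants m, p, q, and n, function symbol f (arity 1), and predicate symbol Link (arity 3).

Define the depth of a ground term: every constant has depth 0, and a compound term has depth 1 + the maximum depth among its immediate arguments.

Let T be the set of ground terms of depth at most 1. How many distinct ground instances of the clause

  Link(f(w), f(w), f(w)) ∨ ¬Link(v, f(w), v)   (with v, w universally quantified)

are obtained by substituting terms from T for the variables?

Ground terms of depth ≤ 1:
  Let N_k count ground terms of depth at most k. Each non-constant term of depth ≤ k is some function symbol applied to depth-≤(k−1) arguments, giving N_k = 4 + N_{k-1}.
  N_0 = 4
  N_1 = 4 + 4 = 8
  Explicitly: m, p, q, n, f(m), f(p), f(q), f(n).
So there are 8 ground terms available for substitution.
The body mentions every one of the 2 quantified variables; since ground terms form a free algebra, no two substitutions collapse to the same formula.
Number of ground instances = 8^2 = 64.

64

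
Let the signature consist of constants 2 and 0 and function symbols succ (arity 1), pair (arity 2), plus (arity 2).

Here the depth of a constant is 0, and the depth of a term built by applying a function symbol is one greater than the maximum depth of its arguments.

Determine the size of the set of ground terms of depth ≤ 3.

If N_k denotes the number of depth-≤k ground terms, the 2 constants give N_0 = 2, and each function symbol of arity r contributes N_{k-1}^r new terms at level k: N_k = 2 + N_{k-1} + N_{k-1}^2 + N_{k-1}^2.
N_0 = 2
N_1 = 2 + 2 + 2^2 + 2^2 = 12
N_2 = 2 + 12 + 12^2 + 12^2 = 302
N_3 = 2 + 302 + 302^2 + 302^2 = 182712

182712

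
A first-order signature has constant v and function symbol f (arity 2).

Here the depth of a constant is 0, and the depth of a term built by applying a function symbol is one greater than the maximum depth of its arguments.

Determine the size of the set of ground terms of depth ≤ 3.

Let N_k = |{terms of depth ≤ k}|. Then N_0 = 1 and N_k = 1 + N_{k-1}^2 for k ≥ 1 (one summand per function symbol, arity giving the exponent).
N_0 = 1
N_1 = 1 + 1^2 = 2
N_2 = 1 + 2^2 = 5
N_3 = 1 + 5^2 = 26

26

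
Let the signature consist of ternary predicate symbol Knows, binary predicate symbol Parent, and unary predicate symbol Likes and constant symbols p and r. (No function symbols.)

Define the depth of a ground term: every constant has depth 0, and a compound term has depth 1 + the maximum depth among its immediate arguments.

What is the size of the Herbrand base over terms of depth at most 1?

14

First count ground terms of depth ≤ 1.
With no function symbols every ground term is a constant, so there are exactly 2 ground terms at every depth bound.
N_0 = 2
N_1 = 2
So |H| = 2.
Ground atoms are formed by filling each argument slot of a predicate with a term from H, so an r-ary predicate gives |H|^r atoms:
  Knows: 2^3 = 8;  Parent: 2^2 = 4;  Likes: 2
Total ground atoms: 8 + 4 + 2 = 14.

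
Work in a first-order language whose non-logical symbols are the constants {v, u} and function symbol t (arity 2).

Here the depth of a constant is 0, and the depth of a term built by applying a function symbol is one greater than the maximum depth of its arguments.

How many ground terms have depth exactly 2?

Write N_k for the number of ground terms of depth ≤ k. A term of depth ≤ k is either a constant or a function symbol applied to arguments of depth ≤ k−1, so N_k = 2 + N_{k-1}^2.
N_0 = 2
N_1 = 2 + 2^2 = 6
N_2 = 2 + 6^2 = 38
Terms of depth exactly 2: N_2 − N_1 = 38 − 6 = 32.

32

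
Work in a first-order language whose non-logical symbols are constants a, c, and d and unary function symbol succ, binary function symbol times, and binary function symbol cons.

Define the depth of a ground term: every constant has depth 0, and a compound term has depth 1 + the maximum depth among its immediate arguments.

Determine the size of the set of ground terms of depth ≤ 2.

Count level by level. With function symbols succ/1, times/2, cons/2, the terms of depth ≤ k are the 3 constants together with each function applied to depth-≤(k−1) tuples, so N_k = 3 + N_{k-1} + N_{k-1}^2 + N_{k-1}^2.
N_0 = 3
N_1 = 3 + 3 + 3^2 + 3^2 = 24
N_2 = 3 + 24 + 24^2 + 24^2 = 1179

1179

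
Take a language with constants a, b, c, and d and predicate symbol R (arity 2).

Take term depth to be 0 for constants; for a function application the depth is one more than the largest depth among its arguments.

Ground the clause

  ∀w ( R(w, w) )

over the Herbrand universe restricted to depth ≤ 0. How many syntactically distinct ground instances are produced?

4

Ground terms of depth ≤ 0:
  With no function symbols every ground term is a constant, so there are exactly 4 ground terms at every depth bound.
  N_0 = 4
  Explicitly: a, b, c, d.
So there are 4 ground terms available for substitution.
The body mentions the single quantified variable w; since ground terms form a free algebra, no two substitutions collapse to the same formula.
Number of ground instances = 4.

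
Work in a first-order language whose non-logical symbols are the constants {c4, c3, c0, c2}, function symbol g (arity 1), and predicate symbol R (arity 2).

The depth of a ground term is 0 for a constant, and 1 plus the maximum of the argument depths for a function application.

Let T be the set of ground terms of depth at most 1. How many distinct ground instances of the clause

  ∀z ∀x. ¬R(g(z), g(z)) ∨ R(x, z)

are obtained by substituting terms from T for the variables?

64

Ground terms of depth ≤ 1:
  Let N_k count ground terms of depth at most k. Each non-constant term of depth ≤ k is some function symbol applied to depth-≤(k−1) arguments, giving N_k = 4 + N_{k-1}.
  N_0 = 4
  N_1 = 4 + 4 = 8
  Explicitly: c4, c3, c0, c2, g(c4), g(c3), g(c0), g(c2).
So there are 8 ground terms available for substitution.
The body mentions every one of the 2 quantified variables; since ground terms form a free algebra, no two substitutions collapse to the same formula.
Number of ground instances = 8^2 = 64.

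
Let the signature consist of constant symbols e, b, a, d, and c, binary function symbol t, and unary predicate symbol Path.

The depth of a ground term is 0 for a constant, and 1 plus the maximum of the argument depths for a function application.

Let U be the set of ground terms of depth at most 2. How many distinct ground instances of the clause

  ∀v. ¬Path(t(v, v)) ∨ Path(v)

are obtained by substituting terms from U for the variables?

Ground terms of depth ≤ 2:
  If N_k denotes the number of depth-≤k ground terms, the 5 constants give N_0 = 5, and each function symbol of arity r contributes N_{k-1}^r new terms at level k: N_k = 5 + N_{k-1}^2.
  N_0 = 5
  N_1 = 5 + 5^2 = 30
  N_2 = 5 + 30^2 = 905
So there are 905 ground terms available for substitution.
The clause has 1 distinct variable (v), which appears in the body. In the free term algebra distinct substitutions yield syntactically distinct ground instances.
Number of ground instances = 905.

905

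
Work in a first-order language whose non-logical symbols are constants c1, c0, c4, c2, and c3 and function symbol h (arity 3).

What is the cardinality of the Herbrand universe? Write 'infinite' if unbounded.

infinite

The signature has at least one function symbol (h, arity 3) and at least one constant (c1).
Iterating h gives infinitely many distinct ground terms: c1, h(c1, c1, c1), h(h(c1, c1, c1), h(c1, c1, c1), h(c1, c1, c1)), ...
So the Herbrand universe is infinite.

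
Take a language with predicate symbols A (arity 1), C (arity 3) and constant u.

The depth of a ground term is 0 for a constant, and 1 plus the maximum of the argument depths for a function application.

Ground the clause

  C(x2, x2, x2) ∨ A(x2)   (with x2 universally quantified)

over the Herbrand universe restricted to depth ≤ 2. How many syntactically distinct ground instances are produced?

Ground terms of depth ≤ 2:
  With no function symbols every ground term is a constant, so there is exactly 1 ground term at every depth bound.
  N_0 = 1
  N_1 = 1
  N_2 = 1
  Explicitly: u.
So there is exactly 1 ground term available for substitution.
The body mentions the single quantified variable x2; since ground terms form a free algebra, no two substitutions collapse to the same formula.
Number of ground instances = 1.

1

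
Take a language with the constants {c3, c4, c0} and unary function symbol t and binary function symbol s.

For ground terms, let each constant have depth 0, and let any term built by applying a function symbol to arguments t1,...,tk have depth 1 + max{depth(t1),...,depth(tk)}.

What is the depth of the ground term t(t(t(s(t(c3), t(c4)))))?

5

depth(t(c3)) = 1 + depth(c3) = 1 + 0 = 1
depth(t(c4)) = 1 + depth(c4) = 1 + 0 = 1
depth(s(t(c3), t(c4))) = 1 + max(1, 1) = 2
depth(t(s(t(c3), t(c4)))) = 1 + depth(s(t(c3), t(c4))) = 1 + 2 = 3
depth(t(t(s(t(c3), t(c4))))) = 1 + depth(t(s(t(c3), t(c4)))) = 1 + 3 = 4
depth(t(t(t(s(t(c3), t(c4)))))) = 1 + depth(t(t(s(t(c3), t(c4))))) = 1 + 4 = 5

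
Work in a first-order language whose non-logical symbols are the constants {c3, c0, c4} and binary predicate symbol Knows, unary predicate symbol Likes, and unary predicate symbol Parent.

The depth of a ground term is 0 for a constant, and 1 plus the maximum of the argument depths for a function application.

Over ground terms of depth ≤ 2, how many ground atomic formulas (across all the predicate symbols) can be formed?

15

First count ground terms of depth ≤ 2.
With no function symbols every ground term is a constant, so there are exactly 3 ground terms at every depth bound.
N_0 = 3
N_1 = 3
N_2 = 3
Explicitly: c3, c0, c4.
So |H| = 3.
Each predicate of arity r yields |H|^r ground atoms (one per choice of an r-tuple from H):
  Knows: 3^2 = 9;  Likes: 3;  Parent: 3
Total ground atoms: 9 + 3 + 3 = 15.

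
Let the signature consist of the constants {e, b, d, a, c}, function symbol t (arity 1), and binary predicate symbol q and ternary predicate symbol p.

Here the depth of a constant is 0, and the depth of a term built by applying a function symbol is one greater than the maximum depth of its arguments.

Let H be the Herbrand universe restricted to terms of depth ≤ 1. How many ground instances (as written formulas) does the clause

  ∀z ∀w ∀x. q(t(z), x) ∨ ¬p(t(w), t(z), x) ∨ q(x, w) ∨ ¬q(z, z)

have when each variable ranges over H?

1000

Ground terms of depth ≤ 1:
  Let N_k count ground terms of depth at most k. Each non-constant term of depth ≤ k is some function symbol applied to depth-≤(k−1) arguments, giving N_k = 5 + N_{k-1}.
  N_0 = 5
  N_1 = 5 + 5 = 10
So there are 10 ground terms available for substitution.
The body mentions every one of the 3 quantified variables; since ground terms form a free algebra, no two substitutions collapse to the same formula.
Number of ground instances = 10^3 = 1000.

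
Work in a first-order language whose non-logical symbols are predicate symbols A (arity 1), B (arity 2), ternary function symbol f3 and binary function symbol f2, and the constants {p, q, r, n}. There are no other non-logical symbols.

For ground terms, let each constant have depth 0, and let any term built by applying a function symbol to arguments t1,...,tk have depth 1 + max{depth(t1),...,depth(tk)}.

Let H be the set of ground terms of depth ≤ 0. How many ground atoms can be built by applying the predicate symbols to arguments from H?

20

First count ground terms of depth ≤ 0.
Let N_k count ground terms of depth at most k. Each non-constant term of depth ≤ k is some function symbol applied to depth-≤(k−1) arguments, giving N_k = 4 + N_{k-1}^3 + N_{k-1}^2.
N_0 = 4
Explicitly: p, q, r, n.
So |H| = 4.
Each predicate of arity r yields |H|^r ground atoms (one per choice of an r-tuple from H):
  A: 4;  B: 4^2 = 16
Total ground atoms: 4 + 16 = 20.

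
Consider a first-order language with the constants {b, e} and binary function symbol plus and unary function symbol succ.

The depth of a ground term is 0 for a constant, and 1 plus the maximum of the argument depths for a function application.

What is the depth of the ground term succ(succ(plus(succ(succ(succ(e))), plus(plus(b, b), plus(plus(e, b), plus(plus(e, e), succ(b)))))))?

depth(succ(e)) = 1 + depth(e) = 1 + 0 = 1
depth(succ(succ(e))) = 1 + depth(succ(e)) = 1 + 1 = 2
depth(succ(succ(succ(e)))) = 1 + depth(succ(succ(e))) = 1 + 2 = 3
depth(plus(b, b)) = 1 + max(0, 0) = 1
depth(plus(e, b)) = 1 + max(0, 0) = 1
depth(plus(e, e)) = 1 + max(0, 0) = 1
depth(succ(b)) = 1 + depth(b) = 1 + 0 = 1
depth(plus(plus(e, e), succ(b))) = 1 + max(1, 1) = 2
depth(plus(plus(e, b), plus(plus(e, e), succ(b)))) = 1 + max(1, 2) = 3
depth(plus(plus(b, b), plus(plus(e, b), plus(plus(e, e), succ(b))))) = 1 + max(1, 3) = 4
depth(plus(succ(succ(succ(e))), plus(plus(b, b), plus(plus(e, b), plus(plus(e, e), succ(b)))))) = 1 + max(3, 4) = 5
depth(succ(plus(succ(succ(succ(e))), plus(plus(b, b), plus(plus(e, b), plus(plus(e, e), succ(b))))))) = 1 + depth(plus(succ(succ(succ(e))), plus(plus(b, b), plus(plus(e, b), plus(plus(e, e), succ(b)))))) = 1 + 5 = 6
depth(succ(succ(plus(succ(succ(succ(e))), plus(plus(b, b), plus(plus(e, b), plus(plus(e, e), succ(b)))))))) = 1 + depth(succ(plus(succ(succ(succ(e))), plus(plus(b, b), plus(plus(e, b), plus(plus(e, e), succ(b))))))) = 1 + 6 = 7

7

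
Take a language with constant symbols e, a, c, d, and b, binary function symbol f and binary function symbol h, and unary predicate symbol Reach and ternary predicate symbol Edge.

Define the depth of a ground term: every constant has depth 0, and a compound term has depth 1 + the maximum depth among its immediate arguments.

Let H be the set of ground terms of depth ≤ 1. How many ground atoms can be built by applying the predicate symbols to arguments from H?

166430

First count ground terms of depth ≤ 1.
Write N_k for the number of ground terms of depth ≤ k. A term of depth ≤ k is either a constant or a function symbol applied to arguments of depth ≤ k−1, so N_k = 5 + N_{k-1}^2 + N_{k-1}^2.
N_0 = 5
N_1 = 5 + 5^2 + 5^2 = 55
So |H| = 55.
Ground atoms are formed by filling each argument slot of a predicate with a term from H, so an r-ary predicate gives |H|^r atoms:
  Reach: 55;  Edge: 55^3 = 166375
Total ground atoms: 55 + 166375 = 166430.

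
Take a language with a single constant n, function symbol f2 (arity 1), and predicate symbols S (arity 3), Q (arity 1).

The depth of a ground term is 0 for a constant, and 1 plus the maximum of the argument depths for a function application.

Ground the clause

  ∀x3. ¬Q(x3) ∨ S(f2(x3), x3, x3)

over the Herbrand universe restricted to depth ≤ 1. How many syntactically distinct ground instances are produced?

2

Ground terms of depth ≤ 1:
  If N_k denotes the number of depth-≤k ground terms, the 1 constant gives N_0 = 1, and each function symbol of arity r contributes N_{k-1}^r new terms at level k: N_k = 1 + N_{k-1}.
  N_0 = 1
  N_1 = 1 + 1 = 2
  Explicitly: n, f2(n).
So there are 2 ground terms available for substitution.
The clause has 1 distinct variable (x3), which appears in the body. In the free term algebra distinct substitutions yield syntactically distinct ground instances.
Number of ground instances = 2.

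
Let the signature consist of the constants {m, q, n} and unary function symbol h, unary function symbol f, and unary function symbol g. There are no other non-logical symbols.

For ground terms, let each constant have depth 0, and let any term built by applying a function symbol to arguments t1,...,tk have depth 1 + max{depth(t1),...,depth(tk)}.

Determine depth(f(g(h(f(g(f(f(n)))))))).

depth(f(n)) = 1 + depth(n) = 1 + 0 = 1
depth(f(f(n))) = 1 + depth(f(n)) = 1 + 1 = 2
depth(g(f(f(n)))) = 1 + depth(f(f(n))) = 1 + 2 = 3
depth(f(g(f(f(n))))) = 1 + depth(g(f(f(n)))) = 1 + 3 = 4
depth(h(f(g(f(f(n)))))) = 1 + depth(f(g(f(f(n))))) = 1 + 4 = 5
depth(g(h(f(g(f(f(n))))))) = 1 + depth(h(f(g(f(f(n)))))) = 1 + 5 = 6
depth(f(g(h(f(g(f(f(n)))))))) = 1 + depth(g(h(f(g(f(f(n))))))) = 1 + 6 = 7

7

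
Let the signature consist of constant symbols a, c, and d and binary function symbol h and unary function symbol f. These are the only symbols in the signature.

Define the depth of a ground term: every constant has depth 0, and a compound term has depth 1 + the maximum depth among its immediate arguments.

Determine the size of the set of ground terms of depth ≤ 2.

243

Let N_k count ground terms of depth at most k. Each non-constant term of depth ≤ k is some function symbol applied to depth-≤(k−1) arguments, giving N_k = 3 + N_{k-1}^2 + N_{k-1}.
N_0 = 3
N_1 = 3 + 3^2 + 3 = 15
N_2 = 3 + 15^2 + 15 = 243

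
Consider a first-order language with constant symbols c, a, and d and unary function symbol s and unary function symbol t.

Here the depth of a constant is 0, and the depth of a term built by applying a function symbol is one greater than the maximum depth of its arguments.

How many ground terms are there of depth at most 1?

Let N_k = |{terms of depth ≤ k}|. Then N_0 = 3 and N_k = 3 + N_{k-1} + N_{k-1} for k ≥ 1 (one summand per function symbol, arity giving the exponent).
N_0 = 3
N_1 = 3 + 3 + 3 = 9
Explicitly: c, a, d, s(c), s(a), s(d), t(c), t(a), t(d).

9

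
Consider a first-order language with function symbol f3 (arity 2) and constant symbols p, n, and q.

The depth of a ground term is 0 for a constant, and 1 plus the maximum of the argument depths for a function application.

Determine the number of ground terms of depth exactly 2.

Count level by level. With function symbols f3/2, the terms of depth ≤ k are the 3 constants together with each function applied to depth-≤(k−1) tuples, so N_k = 3 + N_{k-1}^2.
N_0 = 3
N_1 = 3 + 3^2 = 12
N_2 = 3 + 12^2 = 147
Terms of depth exactly 2: N_2 − N_1 = 147 − 12 = 135.

135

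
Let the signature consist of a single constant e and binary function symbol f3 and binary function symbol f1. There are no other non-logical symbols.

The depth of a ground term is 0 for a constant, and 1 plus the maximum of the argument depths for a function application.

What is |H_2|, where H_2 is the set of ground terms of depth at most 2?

Write N_k for the number of ground terms of depth ≤ k. A term of depth ≤ k is either a constant or a function symbol applied to arguments of depth ≤ k−1, so N_k = 1 + N_{k-1}^2 + N_{k-1}^2.
N_0 = 1
N_1 = 1 + 1^2 + 1^2 = 3
N_2 = 1 + 3^2 + 3^2 = 19

19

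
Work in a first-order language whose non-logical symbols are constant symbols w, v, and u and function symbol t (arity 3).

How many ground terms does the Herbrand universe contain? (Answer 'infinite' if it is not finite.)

infinite

The signature has at least one function symbol (t, arity 3) and at least one constant (w).
Iterating t gives infinitely many distinct ground terms: w, t(w, w, w), t(t(w, w, w), t(w, w, w), t(w, w, w)), ...
So the Herbrand universe is infinite.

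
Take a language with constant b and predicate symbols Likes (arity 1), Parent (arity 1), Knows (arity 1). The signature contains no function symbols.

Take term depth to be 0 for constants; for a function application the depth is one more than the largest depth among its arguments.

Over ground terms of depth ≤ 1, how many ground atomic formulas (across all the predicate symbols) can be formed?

First count ground terms of depth ≤ 1.
With no function symbols every ground term is a constant, so there is exactly 1 ground term at every depth bound.
N_0 = 1
N_1 = 1
Explicitly: b.
So |H| = 1.
Ground atoms are formed by filling each argument slot of a predicate with a term from H, so an r-ary predicate gives |H|^r atoms:
  Likes: 1;  Parent: 1;  Knows: 1
Total ground atoms: 1 + 1 + 1 = 3.

3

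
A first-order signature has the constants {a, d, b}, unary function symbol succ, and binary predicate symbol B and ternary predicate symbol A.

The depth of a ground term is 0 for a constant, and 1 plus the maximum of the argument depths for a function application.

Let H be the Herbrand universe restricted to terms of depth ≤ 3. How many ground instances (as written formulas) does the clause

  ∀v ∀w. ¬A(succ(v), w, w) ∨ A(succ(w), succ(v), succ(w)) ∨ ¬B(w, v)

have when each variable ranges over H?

144

Ground terms of depth ≤ 3:
  If N_k denotes the number of depth-≤k ground terms, the 3 constants give N_0 = 3, and each function symbol of arity r contributes N_{k-1}^r new terms at level k: N_k = 3 + N_{k-1}.
  N_0 = 3
  N_1 = 3 + 3 = 6
  N_2 = 3 + 6 = 9
  N_3 = 3 + 9 = 12
  Explicitly: a, d, b, succ(a), succ(d), succ(b), succ(succ(a)), succ(succ(d)), succ(succ(b)), succ(succ(succ(a))), succ(succ(succ(d))), succ(succ(succ(b))).
So there are 12 ground terms available for substitution.
Each of v, w ranges independently over the available ground terms, and distinct assignments produce distinct instances.
Number of ground instances = 12^2 = 144.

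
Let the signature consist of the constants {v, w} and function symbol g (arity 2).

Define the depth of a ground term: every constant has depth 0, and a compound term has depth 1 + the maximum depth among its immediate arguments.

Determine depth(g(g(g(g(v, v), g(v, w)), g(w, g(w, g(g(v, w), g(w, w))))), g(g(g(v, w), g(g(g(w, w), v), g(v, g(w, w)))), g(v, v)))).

6

depth(g(v, v)) = 1 + max(0, 0) = 1
depth(g(v, w)) = 1 + max(0, 0) = 1
depth(g(g(v, v), g(v, w))) = 1 + max(1, 1) = 2
depth(g(w, w)) = 1 + max(0, 0) = 1
depth(g(g(v, w), g(w, w))) = 1 + max(1, 1) = 2
depth(g(w, g(g(v, w), g(w, w)))) = 1 + max(0, 2) = 3
depth(g(w, g(w, g(g(v, w), g(w, w))))) = 1 + max(0, 3) = 4
depth(g(g(g(v, v), g(v, w)), g(w, g(w, g(g(v, w), g(w, w)))))) = 1 + max(2, 4) = 5
depth(g(g(w, w), v)) = 1 + max(1, 0) = 2
depth(g(v, g(w, w))) = 1 + max(0, 1) = 2
depth(g(g(g(w, w), v), g(v, g(w, w)))) = 1 + max(2, 2) = 3
depth(g(g(v, w), g(g(g(w, w), v), g(v, g(w, w))))) = 1 + max(1, 3) = 4
depth(g(g(g(v, w), g(g(g(w, w), v), g(v, g(w, w)))), g(v, v))) = 1 + max(4, 1) = 5
depth(g(g(g(g(v, v), g(v, w)), g(w, g(w, g(g(v, w), g(w, w))))), g(g(g(v, w), g(g(g(w, w), v), g(v, g(w, w)))), g(v, v)))) = 1 + max(5, 5) = 6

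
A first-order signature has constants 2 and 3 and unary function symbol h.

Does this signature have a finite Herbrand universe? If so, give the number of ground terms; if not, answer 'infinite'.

infinite

The signature has at least one function symbol (h, arity 1) and at least one constant (2).
Iterating h gives infinitely many distinct ground terms: 2, h(2), h(h(2)), ...
So the Herbrand universe is infinite.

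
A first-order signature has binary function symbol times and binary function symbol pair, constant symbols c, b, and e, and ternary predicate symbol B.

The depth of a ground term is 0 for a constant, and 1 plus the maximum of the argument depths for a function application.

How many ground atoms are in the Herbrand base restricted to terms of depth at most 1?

9261

First count ground terms of depth ≤ 1.
Let N_k count ground terms of depth at most k. Each non-constant term of depth ≤ k is some function symbol applied to depth-≤(k−1) arguments, giving N_k = 3 + N_{k-1}^2 + N_{k-1}^2.
N_0 = 3
N_1 = 3 + 3^2 + 3^2 = 21
So |H| = 21.
A ground atom is a predicate applied to a tuple of terms from H, so the count is the sum over predicates of |H|^arity:
  B: 21^3 = 9261
Total ground atoms: 9261.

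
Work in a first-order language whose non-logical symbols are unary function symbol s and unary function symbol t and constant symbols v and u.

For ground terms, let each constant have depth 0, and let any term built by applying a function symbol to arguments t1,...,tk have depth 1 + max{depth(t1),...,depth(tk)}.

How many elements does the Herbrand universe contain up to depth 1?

Write N_k for the number of ground terms of depth ≤ k. A term of depth ≤ k is either a constant or a function symbol applied to arguments of depth ≤ k−1, so N_k = 2 + N_{k-1} + N_{k-1}.
N_0 = 2
N_1 = 2 + 2 + 2 = 6

6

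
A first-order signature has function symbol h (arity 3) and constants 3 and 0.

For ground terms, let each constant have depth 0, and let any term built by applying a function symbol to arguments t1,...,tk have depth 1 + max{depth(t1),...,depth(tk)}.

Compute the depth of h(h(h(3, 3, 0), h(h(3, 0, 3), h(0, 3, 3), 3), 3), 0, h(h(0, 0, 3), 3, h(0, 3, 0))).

depth(h(3, 3, 0)) = 1 + max(0, 0, 0) = 1
depth(h(3, 0, 3)) = 1 + max(0, 0, 0) = 1
depth(h(0, 3, 3)) = 1 + max(0, 0, 0) = 1
depth(h(h(3, 0, 3), h(0, 3, 3), 3)) = 1 + max(1, 1, 0) = 2
depth(h(h(3, 3, 0), h(h(3, 0, 3), h(0, 3, 3), 3), 3)) = 1 + max(1, 2, 0) = 3
depth(h(0, 0, 3)) = 1 + max(0, 0, 0) = 1
depth(h(0, 3, 0)) = 1 + max(0, 0, 0) = 1
depth(h(h(0, 0, 3), 3, h(0, 3, 0))) = 1 + max(1, 0, 1) = 2
depth(h(h(h(3, 3, 0), h(h(3, 0, 3), h(0, 3, 3), 3), 3), 0, h(h(0, 0, 3), 3, h(0, 3, 0)))) = 1 + max(3, 0, 2) = 4

4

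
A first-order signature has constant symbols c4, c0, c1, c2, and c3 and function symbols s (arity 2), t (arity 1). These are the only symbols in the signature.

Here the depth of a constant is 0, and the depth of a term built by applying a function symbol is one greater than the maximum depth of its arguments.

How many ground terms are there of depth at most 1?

35

If N_k denotes the number of depth-≤k ground terms, the 5 constants give N_0 = 5, and each function symbol of arity r contributes N_{k-1}^r new terms at level k: N_k = 5 + N_{k-1}^2 + N_{k-1}.
N_0 = 5
N_1 = 5 + 5^2 + 5 = 35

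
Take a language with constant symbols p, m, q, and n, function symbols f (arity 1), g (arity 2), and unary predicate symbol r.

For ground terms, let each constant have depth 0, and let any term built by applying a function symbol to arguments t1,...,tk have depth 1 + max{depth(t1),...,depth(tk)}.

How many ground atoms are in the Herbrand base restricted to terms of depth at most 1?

24

First count ground terms of depth ≤ 1.
If N_k denotes the number of depth-≤k ground terms, the 4 constants give N_0 = 4, and each function symbol of arity r contributes N_{k-1}^r new terms at level k: N_k = 4 + N_{k-1} + N_{k-1}^2.
N_0 = 4
N_1 = 4 + 4 + 4^2 = 24
So |H| = 24.
A ground atom is a predicate applied to a tuple of terms from H, so the count is the sum over predicates of |H|^arity:
  r: 24
Total ground atoms: 24.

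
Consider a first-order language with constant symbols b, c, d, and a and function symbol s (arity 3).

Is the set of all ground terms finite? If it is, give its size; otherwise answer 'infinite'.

infinite

The signature has at least one function symbol (s, arity 3) and at least one constant (b).
Iterating s gives infinitely many distinct ground terms: b, s(b, b, b), s(s(b, b, b), s(b, b, b), s(b, b, b)), ...
So the Herbrand universe is infinite.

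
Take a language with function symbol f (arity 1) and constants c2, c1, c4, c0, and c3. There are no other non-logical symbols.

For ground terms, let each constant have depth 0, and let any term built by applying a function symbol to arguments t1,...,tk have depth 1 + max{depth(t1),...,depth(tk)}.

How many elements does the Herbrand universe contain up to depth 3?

Let N_k = |{terms of depth ≤ k}|. Then N_0 = 5 and N_k = 5 + N_{k-1} for k ≥ 1 (one summand per function symbol, arity giving the exponent).
N_0 = 5
N_1 = 5 + 5 = 10
N_2 = 5 + 10 = 15
N_3 = 5 + 15 = 20

20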